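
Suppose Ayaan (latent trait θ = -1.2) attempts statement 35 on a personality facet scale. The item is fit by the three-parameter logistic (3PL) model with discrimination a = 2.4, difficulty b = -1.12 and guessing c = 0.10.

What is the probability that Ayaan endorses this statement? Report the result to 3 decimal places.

P(θ) = c + (1 − c) · 1 / (1 + exp(−a(θ − b)))
Exponent: 2.4 × (-1.2 − (-1.12)) = -0.1920
1/(1 + e^{0.1920}) = 0.4521
P = 0.10 + 0.90 × 0.4521 = 0.5069

0.507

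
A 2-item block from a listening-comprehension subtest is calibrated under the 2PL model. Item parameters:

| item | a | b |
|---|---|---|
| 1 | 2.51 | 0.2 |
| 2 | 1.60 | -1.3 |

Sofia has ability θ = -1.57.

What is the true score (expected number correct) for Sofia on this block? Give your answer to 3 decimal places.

P(θ) = 1 / (1 + exp(−a(θ − b)))
P_1 = 1/(1+e^{4.4427}) = 0.0116
P_2 = 1/(1+e^{0.4320}) = 0.3936
E[score] = 0.0116 + 0.3936 = 0.4053

0.405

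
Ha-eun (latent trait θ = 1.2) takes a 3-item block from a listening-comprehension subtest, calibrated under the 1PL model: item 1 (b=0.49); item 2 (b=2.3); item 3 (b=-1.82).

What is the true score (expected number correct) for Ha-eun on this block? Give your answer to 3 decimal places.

1.874

P(θ) = 1 / (1 + exp(−(θ − b)))
P_1 = 1/(1+e^{-0.7100}) = 0.6704
P_2 = 1/(1+e^{1.1000}) = 0.2497
P_3 = 1/(1+e^{-3.0200}) = 0.9535
E[score] = 0.6704 + 0.2497 + 0.9535 = 1.8736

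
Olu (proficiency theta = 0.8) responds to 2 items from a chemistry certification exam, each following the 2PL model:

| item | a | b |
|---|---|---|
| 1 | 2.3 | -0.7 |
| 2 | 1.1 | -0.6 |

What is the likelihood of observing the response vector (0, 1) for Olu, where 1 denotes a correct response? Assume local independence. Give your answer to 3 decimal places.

P(theta) = 1 / (1 + exp(−a(theta − b)))
P_1 = 1/(1+e^{-3.4500}) = 0.9692
P_2 = 1/(1+e^{-1.5400}) = 0.8235
L = (1−P_1) × P_2 = 0.0308 × 0.8235 = 0.02534

0.025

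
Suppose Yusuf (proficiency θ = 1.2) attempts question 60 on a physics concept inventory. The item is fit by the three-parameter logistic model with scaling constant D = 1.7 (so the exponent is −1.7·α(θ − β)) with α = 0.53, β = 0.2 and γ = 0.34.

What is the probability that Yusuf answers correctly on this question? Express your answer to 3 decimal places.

P(θ) = γ + (1 − γ) · 1 / (1 + exp(−D·α(θ − β)))
Exponent: 1.7 × 0.53 × (1.2 − 0.2) = 0.9010
1/(1 + e^{-0.9010}) = 0.7112
P = 0.34 + 0.66 × 0.7112 = 0.8094

0.809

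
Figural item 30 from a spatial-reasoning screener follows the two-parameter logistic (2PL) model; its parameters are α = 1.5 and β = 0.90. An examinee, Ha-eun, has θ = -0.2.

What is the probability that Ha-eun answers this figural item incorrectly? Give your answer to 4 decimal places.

0.8389

P(θ) = 1 / (1 + exp(−α(θ − β)))
Exponent: 1.5 × (-0.2 − 0.90) = -1.6500
1/(1 + e^{1.6500}) = 0.1611
P(incorrect) = 1 − 0.1611 = 0.8389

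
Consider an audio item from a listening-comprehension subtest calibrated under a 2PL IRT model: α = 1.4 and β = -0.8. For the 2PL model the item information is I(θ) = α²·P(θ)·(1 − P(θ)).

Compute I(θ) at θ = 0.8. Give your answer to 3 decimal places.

P = 1/(1+e^{-2.2400}) = 0.9038
P(1−P) = 0.9038 × 0.0962 = 0.0870
I = α² × P(1−P) = 1.4² × 0.0870 = 0.17044

0.170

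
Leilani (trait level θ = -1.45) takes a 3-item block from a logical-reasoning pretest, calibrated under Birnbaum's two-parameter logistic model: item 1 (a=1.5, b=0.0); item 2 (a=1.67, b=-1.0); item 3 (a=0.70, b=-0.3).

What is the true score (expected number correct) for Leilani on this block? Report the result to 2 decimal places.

P(θ) = 1 / (1 + exp(−a(θ − b)))
P_1 = 1/(1+e^{2.1750}) = 0.1020
P_2 = 1/(1+e^{0.7515}) = 0.3205
P_3 = 1/(1+e^{0.8050}) = 0.3090
E[score] = 0.1020 + 0.3205 + 0.3090 = 0.7315

0.73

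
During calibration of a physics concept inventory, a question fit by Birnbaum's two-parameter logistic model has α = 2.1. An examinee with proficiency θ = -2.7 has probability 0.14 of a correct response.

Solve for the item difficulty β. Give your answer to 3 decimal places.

P(θ) = 1 / (1 + exp(−α(θ − β)))
logit(0.14) = ln(0.14/0.86) = -1.8153
β = θ − logit/(α) = -2.7 − (-1.8153)/2.1000 = -1.8356

-1.836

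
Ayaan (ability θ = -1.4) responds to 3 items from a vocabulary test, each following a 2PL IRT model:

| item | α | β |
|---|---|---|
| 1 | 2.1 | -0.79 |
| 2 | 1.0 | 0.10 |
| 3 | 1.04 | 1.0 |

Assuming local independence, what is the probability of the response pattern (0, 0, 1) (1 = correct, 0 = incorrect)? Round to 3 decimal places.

P(θ) = 1 / (1 + exp(−α(θ − β)))
P_1 = 1/(1+e^{1.2810}) = 0.2174
P_2 = 1/(1+e^{1.5000}) = 0.1824
P_3 = 1/(1+e^{2.4960}) = 0.0761
L = (1−P_1) × (1−P_2) × P_3 = 0.7826 × 0.8176 × 0.0761 = 0.04872

0.049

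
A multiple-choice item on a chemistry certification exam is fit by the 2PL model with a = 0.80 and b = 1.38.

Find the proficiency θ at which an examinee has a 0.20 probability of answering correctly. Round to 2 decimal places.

-0.35

P(θ) = 1 / (1 + exp(−a(θ − b)))
logit = ln(0.2000/0.8000) = -1.3863
θ = b + logit/(a) = 1.38 + (-1.3863)/0.8000 = -0.3529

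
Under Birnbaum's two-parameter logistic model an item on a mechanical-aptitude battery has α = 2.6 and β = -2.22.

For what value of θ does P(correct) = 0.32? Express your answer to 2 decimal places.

-2.51

P(θ) = 1 / (1 + exp(−α(θ − β)))
logit = ln(0.3200/0.6800) = -0.7538
θ = β + logit/(α) = -2.22 + (-0.7538)/2.6000 = -2.5099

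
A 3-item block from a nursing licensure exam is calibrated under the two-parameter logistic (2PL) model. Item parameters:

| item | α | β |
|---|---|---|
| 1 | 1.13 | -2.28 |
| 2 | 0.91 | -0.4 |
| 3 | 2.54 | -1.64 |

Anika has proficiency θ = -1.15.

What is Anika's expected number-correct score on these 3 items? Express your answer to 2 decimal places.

P(θ) = 1 / (1 + exp(−α(θ − β)))
P_1 = 1/(1+e^{-1.2769}) = 0.7819
P_2 = 1/(1+e^{0.6825}) = 0.3357
P_3 = 1/(1+e^{-1.2446}) = 0.7764
E[score] = 0.7819 + 0.3357 + 0.7764 = 1.8940

1.89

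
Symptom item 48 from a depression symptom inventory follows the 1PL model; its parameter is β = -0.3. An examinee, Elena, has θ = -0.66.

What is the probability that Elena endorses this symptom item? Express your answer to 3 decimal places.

P(θ) = 1 / (1 + exp(−(θ − β)))
Exponent: (-0.66 − (-0.3)) = -0.3600
1/(1 + e^{0.3600}) = 0.4110
P = 0.4110

0.411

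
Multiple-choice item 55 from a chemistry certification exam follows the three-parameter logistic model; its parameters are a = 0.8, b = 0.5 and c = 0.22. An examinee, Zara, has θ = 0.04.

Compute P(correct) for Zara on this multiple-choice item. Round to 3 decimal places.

P(θ) = c + (1 − c) · 1 / (1 + exp(−a(θ − b)))
Exponent: 0.8 × (0.04 − 0.5) = -0.3680
1/(1 + e^{0.3680}) = 0.4090
P = 0.22 + 0.78 × 0.4090 = 0.5390

0.539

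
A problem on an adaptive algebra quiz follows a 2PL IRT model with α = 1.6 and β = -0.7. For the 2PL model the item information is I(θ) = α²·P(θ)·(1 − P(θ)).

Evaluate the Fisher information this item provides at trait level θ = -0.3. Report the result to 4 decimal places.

0.5787

P = 1/(1+e^{-0.6400}) = 0.6548
P(1−P) = 0.6548 × 0.3452 = 0.2261
I = α² × P(1−P) = 1.6² × 0.2261 = 0.57869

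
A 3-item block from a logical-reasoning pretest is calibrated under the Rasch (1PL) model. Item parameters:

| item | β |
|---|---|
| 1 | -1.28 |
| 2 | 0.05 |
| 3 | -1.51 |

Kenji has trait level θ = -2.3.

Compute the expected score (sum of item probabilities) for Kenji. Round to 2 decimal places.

0.66

P(θ) = 1 / (1 + exp(−(θ − β)))
P_1 = 1/(1+e^{1.0200}) = 0.2650
P_2 = 1/(1+e^{2.3500}) = 0.0871
P_3 = 1/(1+e^{0.7900}) = 0.3122
E[score] = 0.2650 + 0.0871 + 0.3122 = 0.6643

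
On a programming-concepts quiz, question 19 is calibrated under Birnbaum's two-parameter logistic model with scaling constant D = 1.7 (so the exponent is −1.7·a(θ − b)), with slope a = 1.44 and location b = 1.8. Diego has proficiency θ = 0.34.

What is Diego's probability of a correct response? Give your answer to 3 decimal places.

P(θ) = 1 / (1 + exp(−D·a(θ − b)))
Exponent: 1.7 × 1.44 × (0.34 − 1.8) = -3.5741
1/(1 + e^{3.5741}) = 0.0273
P = 0.0273

0.027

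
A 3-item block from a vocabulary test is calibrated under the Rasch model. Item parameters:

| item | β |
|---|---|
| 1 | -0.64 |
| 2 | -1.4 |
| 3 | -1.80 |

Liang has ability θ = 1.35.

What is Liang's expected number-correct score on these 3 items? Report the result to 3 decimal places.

2.779

P(θ) = 1 / (1 + exp(−(θ − β)))
P_1 = 1/(1+e^{-1.9900}) = 0.8797
P_2 = 1/(1+e^{-2.7500}) = 0.9399
P_3 = 1/(1+e^{-3.1500}) = 0.9589
E[score] = 0.8797 + 0.9399 + 0.9589 = 2.7786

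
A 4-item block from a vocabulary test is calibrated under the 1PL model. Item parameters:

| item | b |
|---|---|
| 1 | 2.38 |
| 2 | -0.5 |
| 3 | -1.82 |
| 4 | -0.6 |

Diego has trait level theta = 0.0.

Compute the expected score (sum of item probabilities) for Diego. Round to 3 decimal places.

P(theta) = 1 / (1 + exp(−(theta − b)))
P_1 = 1/(1+e^{2.3800}) = 0.0847
P_2 = 1/(1+e^{-0.5000}) = 0.6225
P_3 = 1/(1+e^{-1.8200}) = 0.8606
P_4 = 1/(1+e^{-0.6000}) = 0.6457
E[score] = 0.0847 + 0.6225 + 0.8606 + 0.6457 = 2.2134

2.213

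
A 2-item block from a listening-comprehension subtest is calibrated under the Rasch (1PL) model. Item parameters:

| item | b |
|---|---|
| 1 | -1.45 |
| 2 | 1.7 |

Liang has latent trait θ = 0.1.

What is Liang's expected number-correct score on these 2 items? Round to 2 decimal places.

0.99

P(θ) = 1 / (1 + exp(−(θ − b)))
P_1 = 1/(1+e^{-1.5500}) = 0.8249
P_2 = 1/(1+e^{1.6000}) = 0.1680
E[score] = 0.8249 + 0.1680 = 0.9929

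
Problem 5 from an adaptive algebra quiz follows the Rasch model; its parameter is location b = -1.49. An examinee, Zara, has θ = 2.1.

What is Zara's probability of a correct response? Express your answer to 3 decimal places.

0.973

P(θ) = 1 / (1 + exp(−(θ − b)))
Exponent: (2.1 − (-1.49)) = 3.5900
1/(1 + e^{-3.5900}) = 0.9731
P = 0.9731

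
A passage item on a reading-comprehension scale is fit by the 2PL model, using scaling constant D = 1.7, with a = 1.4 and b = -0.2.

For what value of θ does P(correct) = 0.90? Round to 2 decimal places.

P(θ) = 1 / (1 + exp(−D·a(θ − b)))
logit = ln(0.9000/0.1000) = 2.1972
θ = b + logit/(1.7·a) = -0.2 + 2.1972/2.3800 = 0.7232

0.72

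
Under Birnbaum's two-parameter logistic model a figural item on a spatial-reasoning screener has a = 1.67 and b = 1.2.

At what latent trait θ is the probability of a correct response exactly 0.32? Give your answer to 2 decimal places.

0.75

P(θ) = 1 / (1 + exp(−a(θ − b)))
logit = ln(0.3200/0.6800) = -0.7538
θ = b + logit/(a) = 1.2 + (-0.7538)/1.6700 = 0.7486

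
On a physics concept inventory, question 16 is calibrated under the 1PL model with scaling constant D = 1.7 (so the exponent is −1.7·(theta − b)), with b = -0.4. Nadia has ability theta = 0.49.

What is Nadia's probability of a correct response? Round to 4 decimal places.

0.8195

P(theta) = 1 / (1 + exp(−D·(theta − b)))
Exponent: 1.7 × (0.49 − (-0.4)) = 1.5130
1/(1 + e^{-1.5130}) = 0.8195
P = 0.8195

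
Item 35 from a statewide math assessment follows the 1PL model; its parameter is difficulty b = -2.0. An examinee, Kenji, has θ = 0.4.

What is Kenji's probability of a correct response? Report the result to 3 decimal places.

P(θ) = 1 / (1 + exp(−(θ − b)))
Exponent: (0.4 − (-2.0)) = 2.4000
1/(1 + e^{-2.4000}) = 0.9168
P = 0.9168

0.917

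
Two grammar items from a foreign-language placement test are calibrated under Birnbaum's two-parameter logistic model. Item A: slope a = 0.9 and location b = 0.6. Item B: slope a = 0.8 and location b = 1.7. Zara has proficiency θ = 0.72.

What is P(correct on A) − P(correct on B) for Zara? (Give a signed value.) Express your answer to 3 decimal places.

0.214

P(θ) = 1 / (1 + exp(−a(θ − b)))
P_A = 0.5270
P_B = 0.3135
P_A − P_B = 0.2135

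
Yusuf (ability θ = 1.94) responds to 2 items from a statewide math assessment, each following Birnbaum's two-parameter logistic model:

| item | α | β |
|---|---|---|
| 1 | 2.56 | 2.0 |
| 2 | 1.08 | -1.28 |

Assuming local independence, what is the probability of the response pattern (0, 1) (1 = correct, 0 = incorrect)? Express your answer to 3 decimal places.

P(θ) = 1 / (1 + exp(−α(θ − β)))
P_1 = 1/(1+e^{0.1536}) = 0.4617
P_2 = 1/(1+e^{-3.4776}) = 0.9700
L = (1−P_1) × P_2 = 0.5383 × 0.9700 = 0.52220

0.522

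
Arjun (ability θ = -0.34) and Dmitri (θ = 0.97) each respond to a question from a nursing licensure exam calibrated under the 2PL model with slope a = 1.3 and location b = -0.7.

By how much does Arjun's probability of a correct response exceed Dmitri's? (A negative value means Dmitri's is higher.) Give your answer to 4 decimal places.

-0.2827

P(θ) = 1 / (1 + exp(−a(θ − b)))
P(Arjun) = 0.6149  [exponent 0.4680]
P(Dmitri) = 0.8976  [exponent 2.1710]
Difference = 0.6149 − 0.8976 = -0.2827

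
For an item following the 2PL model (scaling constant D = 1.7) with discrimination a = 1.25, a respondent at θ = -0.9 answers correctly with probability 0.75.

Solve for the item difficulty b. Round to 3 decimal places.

P(θ) = 1 / (1 + exp(−D·a(θ − b)))
logit(0.75) = ln(0.75/0.25) = 1.0986
b = θ − logit/(1.7·a) = -0.9 − 1.0986/2.1250 = -1.4170

-1.417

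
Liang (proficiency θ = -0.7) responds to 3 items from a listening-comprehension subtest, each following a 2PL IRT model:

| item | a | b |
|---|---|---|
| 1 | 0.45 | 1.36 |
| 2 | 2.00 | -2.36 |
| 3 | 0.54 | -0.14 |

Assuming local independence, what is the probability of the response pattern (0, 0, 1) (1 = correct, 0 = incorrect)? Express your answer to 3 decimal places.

P(θ) = 1 / (1 + exp(−a(θ − b)))
P_1 = 1/(1+e^{0.9270}) = 0.2835
P_2 = 1/(1+e^{-3.3200}) = 0.9651
P_3 = 1/(1+e^{0.3024}) = 0.4250
L = (1−P_1) × (1−P_2) × P_3 = 0.7165 × 0.0349 × 0.4250 = 0.01062

0.011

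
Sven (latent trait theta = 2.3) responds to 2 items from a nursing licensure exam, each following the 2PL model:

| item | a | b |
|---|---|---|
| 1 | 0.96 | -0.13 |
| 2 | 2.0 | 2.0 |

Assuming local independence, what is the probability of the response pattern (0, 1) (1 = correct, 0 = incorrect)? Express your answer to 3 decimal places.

0.057

P(theta) = 1 / (1 + exp(−a(theta − b)))
P_1 = 1/(1+e^{-2.3328}) = 0.9116
P_2 = 1/(1+e^{-0.6000}) = 0.6457
L = (1−P_1) × P_2 = 0.0884 × 0.6457 = 0.05710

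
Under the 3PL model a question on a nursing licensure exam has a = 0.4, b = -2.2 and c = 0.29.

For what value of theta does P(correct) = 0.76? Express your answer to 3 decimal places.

P(theta) = c + (1 − c) · 1 / (1 + exp(−a(theta − b)))
Remove guessing floor: (0.76 − 0.29)/(1 − 0.29) = 0.6620
logit = ln(0.6620/0.3380) = 0.6721
theta = b + logit/(a) = -2.2 + 0.6721/0.4000 = -0.5198

-0.520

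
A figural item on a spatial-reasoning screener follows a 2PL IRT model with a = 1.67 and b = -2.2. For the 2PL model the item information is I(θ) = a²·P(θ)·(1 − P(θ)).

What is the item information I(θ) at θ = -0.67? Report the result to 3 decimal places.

P = 1/(1+e^{-2.5551}) = 0.9279
P(1−P) = 0.9279 × 0.0721 = 0.0669
I = a² × P(1−P) = 1.67² × 0.0669 = 0.18655

0.187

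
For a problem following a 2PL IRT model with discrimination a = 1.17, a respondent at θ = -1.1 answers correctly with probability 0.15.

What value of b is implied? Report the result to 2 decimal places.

0.38

P(θ) = 1 / (1 + exp(−a(θ − b)))
logit(0.15) = ln(0.15/0.85) = -1.7346
b = θ − logit/(a) = -1.1 − (-1.7346)/1.1700 = 0.3826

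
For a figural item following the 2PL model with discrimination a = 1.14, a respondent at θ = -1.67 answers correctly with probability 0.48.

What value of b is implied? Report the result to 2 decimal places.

-1.60

P(θ) = 1 / (1 + exp(−a(θ − b)))
logit(0.48) = ln(0.48/0.52) = -0.0800
b = θ − logit/(a) = -1.67 − (-0.0800)/1.1400 = -1.5998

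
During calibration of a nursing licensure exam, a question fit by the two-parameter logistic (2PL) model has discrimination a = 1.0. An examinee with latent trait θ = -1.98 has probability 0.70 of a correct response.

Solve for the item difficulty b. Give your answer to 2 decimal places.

P(θ) = 1 / (1 + exp(−a(θ − b)))
logit(0.70) = ln(0.70/0.30) = 0.8473
b = θ − logit/(a) = -1.98 − 0.8473/1.0000 = -2.8273

-2.83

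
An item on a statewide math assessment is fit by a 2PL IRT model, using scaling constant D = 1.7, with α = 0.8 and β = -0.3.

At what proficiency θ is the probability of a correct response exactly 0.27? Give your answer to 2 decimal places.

-1.03

P(θ) = 1 / (1 + exp(−D·α(θ − β)))
logit = ln(0.2700/0.7300) = -0.9946
θ = β + logit/(1.7·α) = -0.3 + (-0.9946)/1.3600 = -1.0313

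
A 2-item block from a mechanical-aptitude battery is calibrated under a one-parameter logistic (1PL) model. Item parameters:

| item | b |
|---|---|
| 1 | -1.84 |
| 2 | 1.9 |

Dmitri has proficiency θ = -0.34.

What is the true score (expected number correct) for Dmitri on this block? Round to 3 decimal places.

0.914

P(θ) = 1 / (1 + exp(−(θ − b)))
P_1 = 1/(1+e^{-1.5000}) = 0.8176
P_2 = 1/(1+e^{2.2400}) = 0.0962
E[score] = 0.8176 + 0.0962 = 0.9138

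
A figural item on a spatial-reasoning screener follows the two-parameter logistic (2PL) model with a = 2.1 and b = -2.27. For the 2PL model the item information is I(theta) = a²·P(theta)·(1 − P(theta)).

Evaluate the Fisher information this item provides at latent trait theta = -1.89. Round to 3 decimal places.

0.944

P = 1/(1+e^{-0.7980}) = 0.6895
P(1−P) = 0.6895 × 0.3105 = 0.2141
I = a² × P(1−P) = 2.1² × 0.2141 = 0.94406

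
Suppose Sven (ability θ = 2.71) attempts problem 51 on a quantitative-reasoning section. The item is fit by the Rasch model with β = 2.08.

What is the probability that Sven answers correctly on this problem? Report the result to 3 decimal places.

0.652

P(θ) = 1 / (1 + exp(−(θ − β)))
Exponent: (2.71 − 2.08) = 0.6300
1/(1 + e^{-0.6300}) = 0.6525
P = 0.6525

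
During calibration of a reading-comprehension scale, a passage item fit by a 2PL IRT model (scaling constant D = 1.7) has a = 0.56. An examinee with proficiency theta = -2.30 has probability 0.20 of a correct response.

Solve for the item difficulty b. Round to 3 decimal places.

-0.844

P(theta) = 1 / (1 + exp(−D·a(theta − b)))
logit(0.20) = ln(0.20/0.80) = -1.3863
b = theta − logit/(1.7·a) = -2.30 − (-1.3863)/0.9520 = -0.8438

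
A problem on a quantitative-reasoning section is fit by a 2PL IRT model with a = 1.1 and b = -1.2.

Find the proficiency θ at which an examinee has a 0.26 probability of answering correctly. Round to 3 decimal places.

P(θ) = 1 / (1 + exp(−a(θ − b)))
logit = ln(0.2600/0.7400) = -1.0460
θ = b + logit/(a) = -1.2 + (-1.0460)/1.1000 = -2.1509

-2.151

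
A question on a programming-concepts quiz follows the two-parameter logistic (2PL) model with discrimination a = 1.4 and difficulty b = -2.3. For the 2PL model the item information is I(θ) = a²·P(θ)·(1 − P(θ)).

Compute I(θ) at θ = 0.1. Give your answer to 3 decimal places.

P = 1/(1+e^{-3.3600}) = 0.9664
P(1−P) = 0.9664 × 0.0336 = 0.0324
I = a² × P(1−P) = 1.4² × 0.0324 = 0.06359

0.064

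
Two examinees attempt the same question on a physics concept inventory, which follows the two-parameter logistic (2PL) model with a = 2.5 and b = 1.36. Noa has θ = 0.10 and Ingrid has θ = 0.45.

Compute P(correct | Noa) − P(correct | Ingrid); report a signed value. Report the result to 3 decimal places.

-0.052

P(θ) = 1 / (1 + exp(−a(θ − b)))
P(Noa) = 0.0411  [exponent -3.1500]
P(Ingrid) = 0.0932  [exponent -2.2750]
Difference = 0.0411 − 0.0932 = -0.0521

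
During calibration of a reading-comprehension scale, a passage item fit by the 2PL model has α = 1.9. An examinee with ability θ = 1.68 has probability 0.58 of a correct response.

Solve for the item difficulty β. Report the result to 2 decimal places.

1.51

P(θ) = 1 / (1 + exp(−α(θ − β)))
logit(0.58) = ln(0.58/0.42) = 0.3228
β = θ − logit/(α) = 1.68 − 0.3228/1.9000 = 1.5101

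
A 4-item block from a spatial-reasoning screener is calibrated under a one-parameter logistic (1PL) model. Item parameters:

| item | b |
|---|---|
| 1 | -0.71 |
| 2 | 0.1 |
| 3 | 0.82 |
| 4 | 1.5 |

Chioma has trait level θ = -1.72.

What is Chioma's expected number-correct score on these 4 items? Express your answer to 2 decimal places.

P(θ) = 1 / (1 + exp(−(θ − b)))
P_1 = 1/(1+e^{1.0100}) = 0.2670
P_2 = 1/(1+e^{1.8200}) = 0.1394
P_3 = 1/(1+e^{2.5400}) = 0.0731
P_4 = 1/(1+e^{3.2200}) = 0.0384
E[score] = 0.2670 + 0.1394 + 0.0731 + 0.0384 = 0.5179

0.52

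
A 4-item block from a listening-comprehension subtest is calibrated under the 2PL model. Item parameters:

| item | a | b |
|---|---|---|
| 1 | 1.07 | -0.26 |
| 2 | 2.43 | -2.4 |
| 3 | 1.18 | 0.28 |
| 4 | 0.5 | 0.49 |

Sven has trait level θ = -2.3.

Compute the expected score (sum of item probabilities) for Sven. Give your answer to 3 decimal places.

0.906

P(θ) = 1 / (1 + exp(−a(θ − b)))
P_1 = 1/(1+e^{2.1828}) = 0.1013
P_2 = 1/(1+e^{-0.2430}) = 0.5605
P_3 = 1/(1+e^{3.0444}) = 0.0455
P_4 = 1/(1+e^{1.3950}) = 0.1986
E[score] = 0.1013 + 0.5605 + 0.0455 + 0.1986 = 0.9058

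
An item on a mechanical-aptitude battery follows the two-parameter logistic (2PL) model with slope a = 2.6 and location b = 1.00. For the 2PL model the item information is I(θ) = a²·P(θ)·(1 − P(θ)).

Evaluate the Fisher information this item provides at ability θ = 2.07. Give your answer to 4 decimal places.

0.3712

P = 1/(1+e^{-2.7820}) = 0.9417
P(1−P) = 0.9417 × 0.0583 = 0.0549
I = a² × P(1−P) = 2.6² × 0.0549 = 0.37116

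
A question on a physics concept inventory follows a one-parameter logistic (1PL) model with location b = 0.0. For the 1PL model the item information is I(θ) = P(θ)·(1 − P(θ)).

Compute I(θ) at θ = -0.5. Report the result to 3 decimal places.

P = 1/(1+e^{0.5000}) = 0.3775
P(1−P) = 0.3775 × 0.6225 = 0.2350
I = P(1−P) = 0.23500

0.235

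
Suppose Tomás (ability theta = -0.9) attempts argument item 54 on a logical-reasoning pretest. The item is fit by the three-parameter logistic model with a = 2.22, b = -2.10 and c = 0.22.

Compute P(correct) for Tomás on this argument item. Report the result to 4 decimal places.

0.9492

P(theta) = c + (1 − c) · 1 / (1 + exp(−a(theta − b)))
Exponent: 2.22 × (-0.9 − (-2.10)) = 2.6640
1/(1 + e^{-2.6640}) = 0.9349
P = 0.22 + 0.78 × 0.9349 = 0.9492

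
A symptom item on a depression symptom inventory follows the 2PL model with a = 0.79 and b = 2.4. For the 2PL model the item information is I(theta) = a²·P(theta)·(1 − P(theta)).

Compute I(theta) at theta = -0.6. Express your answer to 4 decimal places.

P = 1/(1+e^{2.3700}) = 0.0855
P(1−P) = 0.0855 × 0.9145 = 0.0782
I = a² × P(1−P) = 0.79² × 0.0782 = 0.04879

0.0488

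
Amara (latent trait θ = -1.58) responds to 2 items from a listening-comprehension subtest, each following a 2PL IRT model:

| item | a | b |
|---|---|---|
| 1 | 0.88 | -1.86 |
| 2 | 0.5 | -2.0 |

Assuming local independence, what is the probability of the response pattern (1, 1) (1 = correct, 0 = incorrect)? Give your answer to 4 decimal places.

0.3100

P(θ) = 1 / (1 + exp(−a(θ − b)))
P_1 = 1/(1+e^{-0.2464}) = 0.5613
P_2 = 1/(1+e^{-0.2100}) = 0.5523
L = P_1 × P_2 = 0.5613 × 0.5523 = 0.31001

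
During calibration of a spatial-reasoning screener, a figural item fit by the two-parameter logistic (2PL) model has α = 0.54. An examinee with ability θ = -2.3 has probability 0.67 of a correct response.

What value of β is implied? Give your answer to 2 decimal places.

-3.61

P(θ) = 1 / (1 + exp(−α(θ − β)))
logit(0.67) = ln(0.67/0.33) = 0.7082
β = θ − logit/(α) = -2.3 − 0.7082/0.5400 = -3.6115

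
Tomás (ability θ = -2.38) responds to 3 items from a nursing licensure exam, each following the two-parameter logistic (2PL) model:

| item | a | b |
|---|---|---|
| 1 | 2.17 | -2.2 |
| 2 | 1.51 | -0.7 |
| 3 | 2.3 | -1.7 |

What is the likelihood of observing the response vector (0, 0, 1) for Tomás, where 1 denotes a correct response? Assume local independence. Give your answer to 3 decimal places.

0.096

P(θ) = 1 / (1 + exp(−a(θ − b)))
P_1 = 1/(1+e^{0.3906}) = 0.4036
P_2 = 1/(1+e^{2.5368}) = 0.0733
P_3 = 1/(1+e^{1.5640}) = 0.1731
L = (1−P_1) × (1−P_2) × P_3 = 0.5964 × 0.9267 × 0.1731 = 0.09566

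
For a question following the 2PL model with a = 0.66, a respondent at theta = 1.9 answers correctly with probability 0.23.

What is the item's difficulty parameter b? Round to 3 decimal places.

P(theta) = 1 / (1 + exp(−a(theta − b)))
logit(0.23) = ln(0.23/0.77) = -1.2083
b = theta − logit/(a) = 1.9 − (-1.2083)/0.6600 = 3.7308

3.731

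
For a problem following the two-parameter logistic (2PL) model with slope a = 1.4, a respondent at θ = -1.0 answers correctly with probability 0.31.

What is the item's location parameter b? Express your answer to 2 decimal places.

-0.43

P(θ) = 1 / (1 + exp(−a(θ − b)))
logit(0.31) = ln(0.31/0.69) = -0.8001
b = θ − logit/(a) = -1.0 − (-0.8001)/1.4000 = -0.4285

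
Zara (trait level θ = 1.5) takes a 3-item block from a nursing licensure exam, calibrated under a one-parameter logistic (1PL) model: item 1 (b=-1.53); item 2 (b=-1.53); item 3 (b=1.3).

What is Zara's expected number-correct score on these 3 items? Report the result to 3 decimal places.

P(θ) = 1 / (1 + exp(−(θ − b)))
P_1 = 1/(1+e^{-3.0300}) = 0.9539
P_2 = 1/(1+e^{-3.0300}) = 0.9539
P_3 = 1/(1+e^{-0.2000}) = 0.5498
E[score] = 0.9539 + 0.9539 + 0.5498 = 2.4577

2.458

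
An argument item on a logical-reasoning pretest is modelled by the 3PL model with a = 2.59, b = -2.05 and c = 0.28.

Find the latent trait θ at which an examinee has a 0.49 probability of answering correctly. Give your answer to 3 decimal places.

P(θ) = c + (1 − c) · 1 / (1 + exp(−a(θ − b)))
Remove guessing floor: (0.49 − 0.28)/(1 − 0.28) = 0.2917
logit = ln(0.2917/0.7083) = -0.8873
θ = b + logit/(a) = -2.05 + (-0.8873)/2.5900 = -2.3926

-2.393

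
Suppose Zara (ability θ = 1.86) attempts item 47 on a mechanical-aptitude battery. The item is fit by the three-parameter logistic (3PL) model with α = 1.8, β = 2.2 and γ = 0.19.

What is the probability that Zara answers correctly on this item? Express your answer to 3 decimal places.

P(θ) = γ + (1 − γ) · 1 / (1 + exp(−α(θ − β)))
Exponent: 1.8 × (1.86 − 2.2) = -0.6120
1/(1 + e^{0.6120}) = 0.3516
P = 0.19 + 0.81 × 0.3516 = 0.4748

0.475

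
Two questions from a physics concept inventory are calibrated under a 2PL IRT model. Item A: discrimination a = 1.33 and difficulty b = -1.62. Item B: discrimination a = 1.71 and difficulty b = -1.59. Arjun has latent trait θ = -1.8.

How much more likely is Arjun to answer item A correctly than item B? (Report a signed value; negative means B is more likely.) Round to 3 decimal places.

0.029

P(θ) = 1 / (1 + exp(−a(θ − b)))
P_A = 0.4404
P_B = 0.4112
P_A − P_B = 0.0293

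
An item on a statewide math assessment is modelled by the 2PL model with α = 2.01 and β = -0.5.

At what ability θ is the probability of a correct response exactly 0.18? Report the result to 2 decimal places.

-1.25

P(θ) = 1 / (1 + exp(−α(θ − β)))
logit = ln(0.1800/0.8200) = -1.5163
θ = β + logit/(α) = -0.5 + (-1.5163)/2.0100 = -1.2544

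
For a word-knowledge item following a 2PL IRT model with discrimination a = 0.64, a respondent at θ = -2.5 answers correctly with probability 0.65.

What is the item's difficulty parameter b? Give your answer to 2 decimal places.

P(θ) = 1 / (1 + exp(−a(θ − b)))
logit(0.65) = ln(0.65/0.35) = 0.6190
b = θ − logit/(a) = -2.5 − 0.6190/0.6400 = -3.4672

-3.47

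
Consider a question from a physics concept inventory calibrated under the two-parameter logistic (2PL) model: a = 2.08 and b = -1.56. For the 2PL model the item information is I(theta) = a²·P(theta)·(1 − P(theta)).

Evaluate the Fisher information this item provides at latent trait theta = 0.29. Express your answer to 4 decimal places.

0.0884

P = 1/(1+e^{-3.8480}) = 0.9791
P(1−P) = 0.9791 × 0.0209 = 0.0204
I = a² × P(1−P) = 2.08² × 0.0204 = 0.08844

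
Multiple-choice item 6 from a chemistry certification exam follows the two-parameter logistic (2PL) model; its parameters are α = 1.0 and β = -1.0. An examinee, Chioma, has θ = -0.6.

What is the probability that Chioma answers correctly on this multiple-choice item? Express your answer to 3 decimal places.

P(θ) = 1 / (1 + exp(−α(θ − β)))
Exponent: 1.0 × (-0.6 − (-1.0)) = 0.4000
1/(1 + e^{-0.4000}) = 0.5987

0.599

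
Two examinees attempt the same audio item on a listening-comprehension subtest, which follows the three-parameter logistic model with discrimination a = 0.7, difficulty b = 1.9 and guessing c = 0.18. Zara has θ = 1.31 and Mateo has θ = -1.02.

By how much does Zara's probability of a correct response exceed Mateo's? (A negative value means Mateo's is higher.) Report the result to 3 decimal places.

0.232

P(θ) = c + (1 − c) · 1 / (1 + exp(−a(θ − b)))
P(Zara) = 0.5065  [exponent -0.4130]
P(Mateo) = 0.2740  [exponent -2.0440]
Difference = 0.5065 − 0.2740 = 0.2325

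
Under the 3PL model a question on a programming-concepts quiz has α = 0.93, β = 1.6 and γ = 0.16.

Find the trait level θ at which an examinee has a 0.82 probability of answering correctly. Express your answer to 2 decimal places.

3.00

P(θ) = γ + (1 − γ) · 1 / (1 + exp(−α(θ − β)))
Remove guessing floor: (0.82 − 0.16)/(1 − 0.16) = 0.7857
logit = ln(0.7857/0.2143) = 1.2993
θ = β + logit/(α) = 1.6 + 1.2993/0.9300 = 2.9971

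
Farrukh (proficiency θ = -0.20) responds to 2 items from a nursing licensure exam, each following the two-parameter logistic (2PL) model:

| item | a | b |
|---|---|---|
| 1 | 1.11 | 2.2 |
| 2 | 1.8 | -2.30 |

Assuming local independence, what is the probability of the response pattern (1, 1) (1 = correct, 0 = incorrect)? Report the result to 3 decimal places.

0.064

P(θ) = 1 / (1 + exp(−a(θ − b)))
P_1 = 1/(1+e^{2.6640}) = 0.0651
P_2 = 1/(1+e^{-3.7800}) = 0.9777
L = P_1 × P_2 = 0.0651 × 0.9777 = 0.06368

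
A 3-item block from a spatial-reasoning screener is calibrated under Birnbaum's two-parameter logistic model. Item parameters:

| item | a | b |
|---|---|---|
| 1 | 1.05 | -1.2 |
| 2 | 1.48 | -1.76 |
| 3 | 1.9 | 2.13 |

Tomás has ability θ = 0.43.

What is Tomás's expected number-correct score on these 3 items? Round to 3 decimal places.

P(θ) = 1 / (1 + exp(−a(θ − b)))
P_1 = 1/(1+e^{-1.7115}) = 0.8470
P_2 = 1/(1+e^{-3.2412}) = 0.9624
P_3 = 1/(1+e^{3.2300}) = 0.0381
E[score] = 0.8470 + 0.9624 + 0.0381 = 1.8474

1.847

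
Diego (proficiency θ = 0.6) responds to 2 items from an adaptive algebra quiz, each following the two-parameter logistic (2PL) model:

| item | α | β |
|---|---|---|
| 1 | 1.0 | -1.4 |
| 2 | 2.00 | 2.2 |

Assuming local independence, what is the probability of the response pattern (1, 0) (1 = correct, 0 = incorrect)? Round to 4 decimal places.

0.8463

P(θ) = 1 / (1 + exp(−α(θ − β)))
P_1 = 1/(1+e^{-2.0000}) = 0.8808
P_2 = 1/(1+e^{3.2000}) = 0.0392
L = P_1 × (1−P_2) = 0.8808 × 0.9608 = 0.84630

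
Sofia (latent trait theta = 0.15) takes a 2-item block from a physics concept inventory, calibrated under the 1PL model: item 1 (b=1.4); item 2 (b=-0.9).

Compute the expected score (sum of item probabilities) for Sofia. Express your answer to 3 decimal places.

P(theta) = 1 / (1 + exp(−(theta − b)))
P_1 = 1/(1+e^{1.2500}) = 0.2227
P_2 = 1/(1+e^{-1.0500}) = 0.7408
E[score] = 0.2227 + 0.7408 = 0.9635

0.963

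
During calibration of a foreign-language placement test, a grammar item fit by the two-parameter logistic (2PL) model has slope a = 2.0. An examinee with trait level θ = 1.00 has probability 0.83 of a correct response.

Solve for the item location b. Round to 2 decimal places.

0.21

P(θ) = 1 / (1 + exp(−a(θ − b)))
logit(0.83) = ln(0.83/0.17) = 1.5856
b = θ − logit/(a) = 1.00 − 1.5856/2.0000 = 0.2072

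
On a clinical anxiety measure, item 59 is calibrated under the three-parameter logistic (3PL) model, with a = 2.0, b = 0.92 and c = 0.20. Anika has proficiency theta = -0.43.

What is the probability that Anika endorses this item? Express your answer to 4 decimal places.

0.2504

P(theta) = c + (1 − c) · 1 / (1 + exp(−a(theta − b)))
Exponent: 2.0 × (-0.43 − 0.92) = -2.7000
1/(1 + e^{2.7000}) = 0.0630
P = 0.20 + 0.80 × 0.0630 = 0.2504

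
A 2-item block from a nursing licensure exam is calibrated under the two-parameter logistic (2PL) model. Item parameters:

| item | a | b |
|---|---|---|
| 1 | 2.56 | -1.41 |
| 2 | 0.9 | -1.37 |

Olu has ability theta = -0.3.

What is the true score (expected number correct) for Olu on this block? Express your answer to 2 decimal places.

P(theta) = 1 / (1 + exp(−a(theta − b)))
P_1 = 1/(1+e^{-2.8416}) = 0.9449
P_2 = 1/(1+e^{-0.9630}) = 0.7237
E[score] = 0.9449 + 0.7237 = 1.6686

1.67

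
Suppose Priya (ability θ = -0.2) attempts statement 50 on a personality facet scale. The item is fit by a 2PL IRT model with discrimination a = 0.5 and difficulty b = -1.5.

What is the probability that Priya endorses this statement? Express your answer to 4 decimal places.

P(θ) = 1 / (1 + exp(−a(θ − b)))
Exponent: 0.5 × (-0.2 − (-1.5)) = 0.6500
1/(1 + e^{-0.6500}) = 0.6570

0.6570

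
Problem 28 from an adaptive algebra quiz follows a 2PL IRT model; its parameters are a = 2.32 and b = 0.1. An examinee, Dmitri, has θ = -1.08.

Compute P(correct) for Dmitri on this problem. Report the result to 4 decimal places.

P(θ) = 1 / (1 + exp(−a(θ − b)))
Exponent: 2.32 × (-1.08 − 0.1) = -2.7376
1/(1 + e^{2.7376}) = 0.0608

0.0608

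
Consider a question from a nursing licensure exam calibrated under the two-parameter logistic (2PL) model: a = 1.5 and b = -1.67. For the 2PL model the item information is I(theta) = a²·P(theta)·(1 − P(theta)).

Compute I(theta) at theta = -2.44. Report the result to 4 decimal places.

P = 1/(1+e^{1.1550}) = 0.2396
P(1−P) = 0.2396 × 0.7604 = 0.1822
I = a² × P(1−P) = 1.5² × 0.1822 = 0.40990

0.4099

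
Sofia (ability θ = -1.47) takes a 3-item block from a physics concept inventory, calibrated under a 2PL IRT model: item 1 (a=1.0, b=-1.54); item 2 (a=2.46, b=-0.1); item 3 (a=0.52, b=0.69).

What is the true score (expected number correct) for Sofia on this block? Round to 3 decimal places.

0.796

P(θ) = 1 / (1 + exp(−a(θ − b)))
P_1 = 1/(1+e^{-0.0700}) = 0.5175
P_2 = 1/(1+e^{3.3702}) = 0.0332
P_3 = 1/(1+e^{1.1232}) = 0.2454
E[score] = 0.5175 + 0.0332 + 0.2454 = 0.7962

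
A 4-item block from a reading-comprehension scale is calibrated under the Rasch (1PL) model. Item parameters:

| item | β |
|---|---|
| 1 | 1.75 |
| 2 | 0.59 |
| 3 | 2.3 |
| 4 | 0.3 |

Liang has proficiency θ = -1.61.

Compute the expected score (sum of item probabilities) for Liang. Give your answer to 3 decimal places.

P(θ) = 1 / (1 + exp(−(θ − β)))
P_1 = 1/(1+e^{3.3600}) = 0.0336
P_2 = 1/(1+e^{2.2000}) = 0.0998
P_3 = 1/(1+e^{3.9100}) = 0.0196
P_4 = 1/(1+e^{1.9100}) = 0.1290
E[score] = 0.0336 + 0.0998 + 0.0196 + 0.1290 = 0.2819

0.282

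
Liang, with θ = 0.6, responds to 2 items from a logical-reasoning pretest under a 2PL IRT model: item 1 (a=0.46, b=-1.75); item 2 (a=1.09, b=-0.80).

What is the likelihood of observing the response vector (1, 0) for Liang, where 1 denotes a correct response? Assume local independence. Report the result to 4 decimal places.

P(θ) = 1 / (1 + exp(−a(θ − b)))
P_1 = 1/(1+e^{-1.0810}) = 0.7467
P_2 = 1/(1+e^{-1.5260}) = 0.8214
L = P_1 × (1−P_2) = 0.7467 × 0.1786 = 0.13334

0.1333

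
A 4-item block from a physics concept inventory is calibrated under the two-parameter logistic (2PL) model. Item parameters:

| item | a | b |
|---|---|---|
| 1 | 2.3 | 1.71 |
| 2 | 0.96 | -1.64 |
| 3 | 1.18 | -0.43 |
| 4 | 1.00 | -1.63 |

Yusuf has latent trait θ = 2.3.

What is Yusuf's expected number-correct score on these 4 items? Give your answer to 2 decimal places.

3.72

P(θ) = 1 / (1 + exp(−a(θ − b)))
P_1 = 1/(1+e^{-1.3570}) = 0.7953
P_2 = 1/(1+e^{-3.7824}) = 0.9777
P_3 = 1/(1+e^{-3.2214}) = 0.9616
P_4 = 1/(1+e^{-3.9300}) = 0.9807
E[score] = 0.7953 + 0.9777 + 0.9616 + 0.9807 = 3.7154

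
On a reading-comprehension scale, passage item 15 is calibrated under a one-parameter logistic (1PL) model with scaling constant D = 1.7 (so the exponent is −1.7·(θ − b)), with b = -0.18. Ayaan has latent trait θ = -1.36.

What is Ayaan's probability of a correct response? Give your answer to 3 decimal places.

P(θ) = 1 / (1 + exp(−D·(θ − b)))
Exponent: 1.7 × (-1.36 − (-0.18)) = -2.0060
1/(1 + e^{2.0060}) = 0.1186
P = 0.1186

0.119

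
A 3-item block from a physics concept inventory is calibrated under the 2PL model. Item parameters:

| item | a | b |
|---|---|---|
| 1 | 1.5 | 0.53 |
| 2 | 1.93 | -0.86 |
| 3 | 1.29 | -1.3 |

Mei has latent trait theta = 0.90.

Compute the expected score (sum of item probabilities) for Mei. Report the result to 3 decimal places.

2.548

P(theta) = 1 / (1 + exp(−a(theta − b)))
P_1 = 1/(1+e^{-0.5550}) = 0.6353
P_2 = 1/(1+e^{-3.3968}) = 0.9676
P_3 = 1/(1+e^{-2.8380}) = 0.9447
E[score] = 0.6353 + 0.9676 + 0.9447 = 2.5476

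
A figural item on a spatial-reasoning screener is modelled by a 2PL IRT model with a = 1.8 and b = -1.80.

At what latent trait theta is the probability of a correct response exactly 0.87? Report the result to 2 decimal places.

-0.74

P(theta) = 1 / (1 + exp(−a(theta − b)))
logit = ln(0.8700/0.1300) = 1.9010
theta = b + logit/(a) = -1.80 + 1.9010/1.8000 = -0.7439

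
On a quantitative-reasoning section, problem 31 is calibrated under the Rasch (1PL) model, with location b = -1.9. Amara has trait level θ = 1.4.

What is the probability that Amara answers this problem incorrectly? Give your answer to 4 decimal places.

0.0356

P(θ) = 1 / (1 + exp(−(θ − b)))
Exponent: (1.4 − (-1.9)) = 3.3000
1/(1 + e^{-3.3000}) = 0.9644
P = 0.9644
P(incorrect) = 1 − 0.9644 = 0.0356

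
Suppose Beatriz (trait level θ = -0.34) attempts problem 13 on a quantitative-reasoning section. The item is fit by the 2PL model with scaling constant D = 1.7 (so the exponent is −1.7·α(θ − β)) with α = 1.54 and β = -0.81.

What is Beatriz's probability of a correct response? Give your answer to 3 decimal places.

P(θ) = 1 / (1 + exp(−D·α(θ − β)))
Exponent: 1.7 × 1.54 × (-0.34 − (-0.81)) = 1.2305
1/(1 + e^{-1.2305}) = 0.7739
P = 0.7739

0.774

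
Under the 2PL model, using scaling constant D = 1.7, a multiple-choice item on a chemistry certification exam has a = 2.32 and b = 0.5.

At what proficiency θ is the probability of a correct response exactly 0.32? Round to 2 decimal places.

P(θ) = 1 / (1 + exp(−D·a(θ − b)))
logit = ln(0.3200/0.6800) = -0.7538
θ = b + logit/(1.7·a) = 0.5 + (-0.7538)/3.9440 = 0.3089

0.31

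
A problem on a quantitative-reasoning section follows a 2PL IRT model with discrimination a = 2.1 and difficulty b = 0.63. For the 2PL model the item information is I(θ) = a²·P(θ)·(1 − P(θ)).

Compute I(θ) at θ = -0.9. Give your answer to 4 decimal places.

P = 1/(1+e^{3.2130}) = 0.0387
P(1−P) = 0.0387 × 0.9613 = 0.0372
I = a² × P(1−P) = 2.1² × 0.0372 = 0.16398

0.1640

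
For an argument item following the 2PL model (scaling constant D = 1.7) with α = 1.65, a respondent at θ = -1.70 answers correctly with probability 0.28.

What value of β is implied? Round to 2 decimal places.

P(θ) = 1 / (1 + exp(−D·α(θ − β)))
logit(0.28) = ln(0.28/0.72) = -0.9445
β = θ − logit/(1.7·α) = -1.70 − (-0.9445)/2.8050 = -1.3633

-1.36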